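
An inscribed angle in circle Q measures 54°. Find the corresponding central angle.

Central angle = 2 × 54° = 108° (inscribed angle theorem).

108°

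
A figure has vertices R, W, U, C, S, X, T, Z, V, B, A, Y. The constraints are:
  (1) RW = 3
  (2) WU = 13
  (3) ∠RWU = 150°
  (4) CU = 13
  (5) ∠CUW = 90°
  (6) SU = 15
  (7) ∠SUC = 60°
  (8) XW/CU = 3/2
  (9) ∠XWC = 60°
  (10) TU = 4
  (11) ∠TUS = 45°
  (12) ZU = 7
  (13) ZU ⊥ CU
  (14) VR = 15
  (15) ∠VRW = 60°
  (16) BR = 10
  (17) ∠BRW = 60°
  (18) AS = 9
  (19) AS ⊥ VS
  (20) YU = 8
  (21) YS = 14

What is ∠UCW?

Step 1: By the law of cosines on triangle CUW: CW² = 13² + 13² − 2·13·13·cos(90°) = 338, so CW = 13·√2.
Step 2: By the inverse law of cosines on triangle UCW: cos(∠UCW) = (13² + (13·√2)² − 13²) / (2·13·13·√2) = 338/478 = 0.7071, so ∠UCW = 45°.

Therefore, the measure of angle ∠UCW = 45°.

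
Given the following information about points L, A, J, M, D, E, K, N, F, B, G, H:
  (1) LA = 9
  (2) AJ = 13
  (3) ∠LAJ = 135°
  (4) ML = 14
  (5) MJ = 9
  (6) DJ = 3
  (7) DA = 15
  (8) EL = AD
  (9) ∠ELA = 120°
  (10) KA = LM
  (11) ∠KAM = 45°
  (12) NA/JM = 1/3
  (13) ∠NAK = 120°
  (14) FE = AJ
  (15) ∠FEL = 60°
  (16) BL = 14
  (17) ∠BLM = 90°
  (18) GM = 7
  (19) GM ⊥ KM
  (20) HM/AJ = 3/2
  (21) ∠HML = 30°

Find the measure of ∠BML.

Step 1: By the law of cosines on triangle MLB: MB² = 14² + 14² − 2·14·14·cos(90°) = 392, so MB = 14·√2.
Step 2: By the inverse law of cosines on triangle BML: cos(∠BML) = ((14·√2)² + 14² − 14²) / (2·14·√2·14) = 392/554.37 = 0.7071, so ∠BML = 45°.

Therefore, the measure of angle ∠BML = 45°.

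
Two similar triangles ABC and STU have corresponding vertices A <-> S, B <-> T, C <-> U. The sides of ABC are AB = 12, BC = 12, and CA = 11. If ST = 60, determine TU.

Since the triangles are similar, the ratio of corresponding sides is constant.
Scale factor k = ST / AB = 60 / 12 = 5
TU = k * BC = 5 * 12 = 60

60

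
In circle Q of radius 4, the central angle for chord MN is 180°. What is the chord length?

Chord length = 2r sin(θ/2)
= 2 × 4 × sin(180°/2)
= 2 × 4 × sin(90°)
= 8

8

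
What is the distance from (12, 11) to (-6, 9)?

d = sqrt((-6 - 12)^2 + (9 - 11)^2)
d = sqrt(-18^2 + -2^2)
d = sqrt(324 + 4)
d = sqrt(328) = 2*sqrt(82)

2*sqrt(82)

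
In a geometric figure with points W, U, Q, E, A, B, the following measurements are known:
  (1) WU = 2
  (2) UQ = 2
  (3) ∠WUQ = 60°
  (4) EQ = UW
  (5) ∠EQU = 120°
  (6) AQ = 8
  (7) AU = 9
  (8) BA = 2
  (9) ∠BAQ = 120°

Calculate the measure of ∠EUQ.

From the given relations: EQ = UW = 2.
Step 1: By the law of cosines on triangle UQE: UE² = 2² + 2² − 2·2·2·cos(120°) = 12, so UE = 2·√3.
Step 2: By the inverse law of cosines on triangle EUQ: cos(∠EUQ) = ((2·√3)² + 2² − 2²) / (2·2·√3·2) = 12/13.86 = 0.866, so ∠EUQ = 30°.

Therefore, the measure of angle ∠EUQ = 30°.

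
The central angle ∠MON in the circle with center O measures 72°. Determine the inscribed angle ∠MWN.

An inscribed angle intercepts an arc from a point on the circle, while the central angle intercepts the same arc from the center.
The inscribed angle is always half the central angle: 72° / 2 = 36°.

36°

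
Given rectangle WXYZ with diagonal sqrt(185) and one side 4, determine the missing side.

Using the Pythagorean theorem: d^2 = a^2 + b^2
b^2 = d^2 - a^2
b^2 = 185 - 16
b^2 = 169
b = sqrt(169) = 13

13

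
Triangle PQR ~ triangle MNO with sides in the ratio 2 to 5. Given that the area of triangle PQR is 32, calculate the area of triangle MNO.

Area ratio = (2/5)^2 = 4/25. Area of MNO = 32 * 25/4 = 200.

200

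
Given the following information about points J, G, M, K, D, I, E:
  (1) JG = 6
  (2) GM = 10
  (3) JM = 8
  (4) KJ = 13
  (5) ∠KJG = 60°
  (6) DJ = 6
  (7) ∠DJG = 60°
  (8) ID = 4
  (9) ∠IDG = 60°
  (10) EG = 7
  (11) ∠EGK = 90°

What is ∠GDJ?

Step 1: By the law of cosines on triangle DJG: DG² = 6² + 6² − 2·6·6·cos(60°) = 36, so DG = 6.
Step 2: By the inverse law of cosines on triangle GDJ: cos(∠GDJ) = (6² + 6² − 6²) / (2·6·6) = 36/72 = 0.5, so ∠GDJ = 60°.

Therefore, the measure of angle ∠GDJ = 60°.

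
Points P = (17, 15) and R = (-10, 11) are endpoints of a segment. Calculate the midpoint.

The midpoint is the average of the coordinates:
x: (17 + -10)/2 = 7/2
y: (15 + 11)/2 = 13
Midpoint = (7/2, 13)

(7/2, 13)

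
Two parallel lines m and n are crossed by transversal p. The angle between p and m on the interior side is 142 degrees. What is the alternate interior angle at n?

Alternate interior angles lie on opposite sides of the transversal, between the parallel lines.
By the alternate interior angle theorem, they are equal: 142 degrees.

142 degrees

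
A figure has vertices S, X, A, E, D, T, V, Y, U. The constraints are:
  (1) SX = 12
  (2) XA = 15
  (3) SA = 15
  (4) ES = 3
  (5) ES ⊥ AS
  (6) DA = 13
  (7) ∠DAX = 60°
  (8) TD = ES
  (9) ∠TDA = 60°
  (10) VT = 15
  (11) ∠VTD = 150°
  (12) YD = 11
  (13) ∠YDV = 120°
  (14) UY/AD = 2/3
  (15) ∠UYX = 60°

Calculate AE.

Step 1: By the law of cosines on triangle ASE: AE² = 15² + 3² − 2·15·3·cos(90°) = 234, so AE = 3·√26.

Therefore, the length of AE = 3·√26.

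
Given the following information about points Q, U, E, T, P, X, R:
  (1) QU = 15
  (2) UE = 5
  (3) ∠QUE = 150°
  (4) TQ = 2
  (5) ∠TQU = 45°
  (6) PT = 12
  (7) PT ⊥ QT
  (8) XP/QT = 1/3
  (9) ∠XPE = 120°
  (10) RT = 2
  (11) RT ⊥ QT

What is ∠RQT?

Step 1: By the law of cosines on triangle QTR: QR² = 2² + 2² − 2·2·2·cos(90°) = 8, so QR = 2·√2.
Step 2: By the inverse law of cosines on triangle RQT: cos(∠RQT) = ((2·√2)² + 2² − 2²) / (2·2·√2·2) = 8/11.31 = 0.7071, so ∠RQT = 45°.

Therefore, the measure of angle ∠RQT = 45°.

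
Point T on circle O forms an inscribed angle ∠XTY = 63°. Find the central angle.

By the inscribed angle theorem, the central angle is twice the inscribed angle.
Central angle = 2 × 63° = 126°

126°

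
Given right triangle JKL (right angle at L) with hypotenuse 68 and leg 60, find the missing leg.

By the Pythagorean theorem: KL^2 = JK^2 - JL^2
KL^2 = 68^2 - 60^2 = 4624 - 3600 = 1024
KL = sqrt(1024) = 32

32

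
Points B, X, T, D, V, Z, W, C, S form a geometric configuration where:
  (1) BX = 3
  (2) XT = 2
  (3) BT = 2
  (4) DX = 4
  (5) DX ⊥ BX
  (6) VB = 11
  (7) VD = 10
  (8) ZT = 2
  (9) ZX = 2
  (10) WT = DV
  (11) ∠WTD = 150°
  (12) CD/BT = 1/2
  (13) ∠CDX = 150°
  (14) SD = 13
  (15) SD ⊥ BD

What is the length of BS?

Step 1: By the law of cosines on triangle BXD: BD² = 3² + 4² − 2·3·4·cos(90°) = 25, so BD = 5.
Step 2: By the law of cosines on triangle BDS: BS² = 5² + 13² − 2·5·13·cos(90°) = 194, so BS = √194.

Therefore, the length of BS = √194.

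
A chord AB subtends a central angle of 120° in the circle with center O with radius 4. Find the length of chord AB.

Chord length = 2r sin(θ/2)
= 2 × 4 × sin(120°/2)
= 2 × 4 × sin(60°)
= 4*sqrt(3)

4*sqrt(3)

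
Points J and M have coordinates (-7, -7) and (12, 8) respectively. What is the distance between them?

d = sqrt((12 - -7)^2 + (8 - -7)^2)
d = sqrt(19^2 + 15^2)
d = sqrt(361 + 225)
d = sqrt(586)

sqrt(586)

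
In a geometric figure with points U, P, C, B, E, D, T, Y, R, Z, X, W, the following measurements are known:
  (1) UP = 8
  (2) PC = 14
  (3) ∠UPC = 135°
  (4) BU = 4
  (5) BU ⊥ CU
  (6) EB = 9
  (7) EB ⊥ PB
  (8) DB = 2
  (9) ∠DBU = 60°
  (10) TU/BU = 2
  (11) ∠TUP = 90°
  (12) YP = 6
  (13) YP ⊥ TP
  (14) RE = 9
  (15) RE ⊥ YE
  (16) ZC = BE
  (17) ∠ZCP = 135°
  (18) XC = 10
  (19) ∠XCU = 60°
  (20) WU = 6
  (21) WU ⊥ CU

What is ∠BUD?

Step 1: By the law of cosines on triangle UBD: UD² = 4² + 2² − 2·4·2·cos(60°) = 12, so UD = 2·√3.
Step 2: By the inverse law of cosines on triangle BUD: cos(∠BUD) = (4² + (2·√3)² − 2²) / (2·4·2·√3) = 24/27.71 = 0.866, so ∠BUD = 30°.

Therefore, the measure of angle ∠BUD = 30°.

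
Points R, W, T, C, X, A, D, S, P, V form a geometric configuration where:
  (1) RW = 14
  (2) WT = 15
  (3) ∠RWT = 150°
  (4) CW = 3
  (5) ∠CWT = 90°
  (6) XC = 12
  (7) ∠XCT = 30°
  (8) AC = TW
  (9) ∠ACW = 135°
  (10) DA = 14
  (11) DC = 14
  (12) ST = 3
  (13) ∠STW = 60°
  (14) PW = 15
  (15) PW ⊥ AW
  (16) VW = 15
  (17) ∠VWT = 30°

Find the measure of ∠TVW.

Step 1: By the law of cosines on triangle VWT: VT² = 15² + 15² − 2·15·15·cos(30°) = 60.29, so VT ≈ 7.76.
Step 2: By the inverse law of cosines on triangle TVW: cos(∠TVW) = (7.76² + 15² − 15²) / (2·7.76·15) = 60.29/232.94 = 0.2588, so ∠TVW = 75°.

Therefore, the measure of angle ∠TVW = 75°.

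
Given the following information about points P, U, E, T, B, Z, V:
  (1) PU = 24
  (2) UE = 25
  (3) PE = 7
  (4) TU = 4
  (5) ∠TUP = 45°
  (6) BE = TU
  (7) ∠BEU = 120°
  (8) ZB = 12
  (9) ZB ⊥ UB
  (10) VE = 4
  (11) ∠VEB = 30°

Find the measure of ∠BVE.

From the given relations: BE = TU = 4.
Step 1: By the law of cosines on triangle VEB: VB² = 4² + 4² − 2·4·4·cos(30°) = 4.29, so VB ≈ 2.07.
Step 2: By the inverse law of cosines on triangle BVE: cos(∠BVE) = (2.07² + 4² − 4²) / (2·2.07·4) = 4.29/16.56 = 0.2588, so ∠BVE = 75°.

Therefore, the measure of angle ∠BVE = 75°.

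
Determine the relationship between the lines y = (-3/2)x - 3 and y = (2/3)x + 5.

Slope of line 1: m1 = -3/2
Slope of line 2: m2 = 2/3
m1 * m2 = -1, so perpendicular.

Perpendicular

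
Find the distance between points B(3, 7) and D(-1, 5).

d = sqrt((-4)^2 + (-2)^2) = sqrt(20) = 2*sqrt(5)

2*sqrt(5)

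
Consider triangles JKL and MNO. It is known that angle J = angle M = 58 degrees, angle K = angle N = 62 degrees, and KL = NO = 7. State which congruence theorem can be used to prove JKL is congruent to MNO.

Consider the given information: angle J = angle M = 58 degrees, angle K = angle N = 62 degrees, and KL = NO = 7
This is not SAS or ASA: SAS requires two sides and the included angle between them. ASA requires two angles and the side between them.
The correct criterion is AAS. Two pairs of corresponding angles and a non-included side are equal (Angle-Angle-Side).

AAS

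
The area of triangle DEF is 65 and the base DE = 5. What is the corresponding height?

Area = (1/2) * base * height
height = 2 * Area / base
height = 2 * 65 / 5
height = 130 / 5
height = 26

26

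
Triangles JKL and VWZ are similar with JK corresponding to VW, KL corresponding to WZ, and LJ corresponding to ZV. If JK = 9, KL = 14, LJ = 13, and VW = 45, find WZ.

k = 45/9 = 5. WZ = 5 * 14 = 70.

70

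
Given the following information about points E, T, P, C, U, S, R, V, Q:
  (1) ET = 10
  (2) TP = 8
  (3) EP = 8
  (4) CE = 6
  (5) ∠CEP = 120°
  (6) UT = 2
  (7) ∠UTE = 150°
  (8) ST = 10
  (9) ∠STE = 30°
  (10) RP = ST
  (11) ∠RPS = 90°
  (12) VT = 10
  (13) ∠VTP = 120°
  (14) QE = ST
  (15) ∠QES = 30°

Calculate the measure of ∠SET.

Step 1: By the law of cosines on triangle ETS: ES² = 10² + 10² − 2·10·10·cos(30°) = 26.79, so ES ≈ 5.18.
Step 2: By the inverse law of cosines on triangle SET: cos(∠SET) = (5.18² + 10² − 10²) / (2·5.18·10) = 26.79/103.53 = 0.2588, so ∠SET = 75°.

Therefore, the measure of angle ∠SET = 75°.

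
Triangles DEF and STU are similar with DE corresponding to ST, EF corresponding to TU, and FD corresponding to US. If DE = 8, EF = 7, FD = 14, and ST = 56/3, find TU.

Similar triangles have proportional sides. Setting up the proportion:
ST / DE = TU / EF
56/3 / 8 = TU / 7
TU = 7 * 56/3 / 8 = 49/3.

49/3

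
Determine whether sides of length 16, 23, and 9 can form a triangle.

Check all three triangle inequalities:
16 + 23 = 39 > 9 ✓
16 + 9 = 25 > 23 ✓
23 + 9 = 32 > 16 ✓
All conditions hold, so these sides form a valid triangle.

Yes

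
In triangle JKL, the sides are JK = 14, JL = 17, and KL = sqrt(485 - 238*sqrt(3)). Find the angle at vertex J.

When all three sides of a triangle are known, the law of cosines can be rearranged to find any angle.
cos(C) = (a² + b² - c²) / (2ab) gives cos(J) = sqrt(3)/2.
Taking the inverse cosine: J = 30°.

30°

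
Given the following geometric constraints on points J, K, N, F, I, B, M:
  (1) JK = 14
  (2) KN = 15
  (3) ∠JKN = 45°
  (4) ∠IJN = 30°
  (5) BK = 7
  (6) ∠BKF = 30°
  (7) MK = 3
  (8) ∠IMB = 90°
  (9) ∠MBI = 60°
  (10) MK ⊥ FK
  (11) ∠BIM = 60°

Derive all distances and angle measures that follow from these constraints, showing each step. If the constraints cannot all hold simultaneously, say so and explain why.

These constraints are not satisfiable: (8), (9) and (11) are the three interior angles of triangle IMB, which must sum to 180°, but 90° + 60° + 60° = 210°. No planar figure meets all of them, so nothing further can be derived.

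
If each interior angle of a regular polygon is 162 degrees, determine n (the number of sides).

Each interior angle of a regular n-gon is (n - 2) * 180 / n.
Setting this equal to 162:
(n - 2) * 180 / n = 162
Each exterior angle = 180 - 162 = 18 degrees.
Since exterior angles sum to 360: n = 360 / 18 = 20.

20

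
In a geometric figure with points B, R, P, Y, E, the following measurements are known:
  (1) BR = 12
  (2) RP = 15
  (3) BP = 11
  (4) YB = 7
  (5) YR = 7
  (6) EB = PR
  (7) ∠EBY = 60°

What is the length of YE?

From the given relations: EB = PR = 15.
Step 1: By the law of cosines on triangle YBE: YE² = 7² + 15² − 2·7·15·cos(60°) = 169, so YE = 13.

Therefore, the length of YE = 13.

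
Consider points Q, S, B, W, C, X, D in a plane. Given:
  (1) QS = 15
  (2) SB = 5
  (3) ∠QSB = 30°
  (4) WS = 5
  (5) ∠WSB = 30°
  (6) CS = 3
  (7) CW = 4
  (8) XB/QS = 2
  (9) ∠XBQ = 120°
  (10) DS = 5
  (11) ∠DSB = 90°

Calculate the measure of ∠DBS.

Step 1: By the law of cosines on triangle BSD: BD² = 5² + 5² − 2·5·5·cos(90°) = 50, so BD = 5·√2.
Step 2: By the inverse law of cosines on triangle DBS: cos(∠DBS) = ((5·√2)² + 5² − 5²) / (2·5·√2·5) = 50/70.71 = 0.7071, so ∠DBS = 45°.

Therefore, the measure of angle ∠DBS = 45°.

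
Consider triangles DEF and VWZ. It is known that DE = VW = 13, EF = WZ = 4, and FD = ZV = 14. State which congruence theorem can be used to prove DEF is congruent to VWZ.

The given information matches SSS: All three pairs of corresponding sides are equal (Side-Side-Side).

SSS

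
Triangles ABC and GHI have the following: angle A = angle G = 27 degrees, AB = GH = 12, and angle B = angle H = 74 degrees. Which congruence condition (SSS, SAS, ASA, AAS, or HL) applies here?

The given information provides:
angle A = angle G = 27 degrees, AB = GH = 12, and angle B = angle H = 74 degrees
This matches the ASA congruence theorem.
Two pairs of corresponding angles and the included side are equal (Angle-Side-Angle).

ASA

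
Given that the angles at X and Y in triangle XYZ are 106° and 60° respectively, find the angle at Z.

The interior angles sum to 180°: angle Z = 180 - 106 - 60 = 14°.
The triangle is obtuse (angles 106°, 60°, 14°).

14 degrees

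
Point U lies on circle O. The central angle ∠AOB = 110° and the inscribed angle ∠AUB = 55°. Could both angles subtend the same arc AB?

By the inscribed angle theorem, if both angles subtend the same arc, the inscribed angle must be half the central angle.
Half of 110° = 55°, which equals the given inscribed angle of 55°.
Therefore, yes, they correspond to the same arc.

Yes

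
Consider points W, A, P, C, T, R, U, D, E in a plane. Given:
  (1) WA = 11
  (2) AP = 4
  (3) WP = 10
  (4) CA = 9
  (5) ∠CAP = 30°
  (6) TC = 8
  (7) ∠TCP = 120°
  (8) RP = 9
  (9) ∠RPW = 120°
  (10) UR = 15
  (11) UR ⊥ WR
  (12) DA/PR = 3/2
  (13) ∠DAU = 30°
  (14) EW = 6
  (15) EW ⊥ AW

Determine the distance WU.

Step 1: By the law of cosines on triangle RPW: RW² = 9² + 10² − 2·9·10·cos(120°) = 271, so RW ≈ 16.46.
Step 2: By the law of cosines on triangle WRU: WU² = 16.46² + 15² − 2·16.46·15·cos(90°) = 496, so WU = 4·√31.

Therefore, the length of WU = 4·√31.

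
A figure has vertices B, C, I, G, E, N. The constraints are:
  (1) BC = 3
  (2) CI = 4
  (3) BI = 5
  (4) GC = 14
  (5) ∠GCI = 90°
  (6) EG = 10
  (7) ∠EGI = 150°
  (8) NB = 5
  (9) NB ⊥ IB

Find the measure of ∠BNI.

Step 1: By the law of cosines on triangle NBI: NI² = 5² + 5² − 2·5·5·cos(90°) = 50, so NI = 5·√2.
Step 2: By the inverse law of cosines on triangle BNI: cos(∠BNI) = (5² + (5·√2)² − 5²) / (2·5·5·√2) = 50/70.71 = 0.7071, so ∠BNI = 45°.

Therefore, the measure of angle ∠BNI = 45°.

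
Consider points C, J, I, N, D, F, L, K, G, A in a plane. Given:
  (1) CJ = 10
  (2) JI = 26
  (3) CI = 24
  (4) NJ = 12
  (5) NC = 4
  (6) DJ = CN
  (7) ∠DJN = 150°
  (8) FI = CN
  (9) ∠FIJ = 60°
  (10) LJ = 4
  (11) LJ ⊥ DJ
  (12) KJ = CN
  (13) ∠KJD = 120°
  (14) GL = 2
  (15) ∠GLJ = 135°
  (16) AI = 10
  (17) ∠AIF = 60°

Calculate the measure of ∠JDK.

From the given relations: DJ = CN = 4; KJ = CN = 4.
Step 1: By the law of cosines on triangle DJK: DK² = 4² + 4² − 2·4·4·cos(120°) = 48, so DK = 4·√3.
Step 2: By the inverse law of cosines on triangle JDK: cos(∠JDK) = (4² + (4·√3)² − 4²) / (2·4·4·√3) = 48/55.43 = 0.866, so ∠JDK = 30°.

Therefore, the measure of angle ∠JDK = 30°.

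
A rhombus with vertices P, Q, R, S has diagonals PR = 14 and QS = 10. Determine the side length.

In a rhombus, the diagonals bisect each other perpendicularly, creating four congruent right triangles.
Each triangle has legs 7 (half of 14) and 5 (half of 10).
The hypotenuse of each right triangle is a side of the rhombus:
side = sqrt(7^2 + 5^2) = sqrt(74)

sqrt(74)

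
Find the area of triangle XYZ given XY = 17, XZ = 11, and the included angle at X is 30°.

Area = (1/2) * XY * XZ * sin(X)
Area = (1/2) * 17 * 11 * sin(30°)
Area = (1/2) * 17 * 11 * 1/2
Area = 187/4

187/4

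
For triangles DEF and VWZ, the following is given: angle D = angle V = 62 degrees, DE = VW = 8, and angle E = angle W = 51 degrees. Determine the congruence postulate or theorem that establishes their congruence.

Consider the given information: angle D = angle V = 62 degrees, DE = VW = 8, and angle E = angle W = 51 degrees
This is not SSS or HL: SSS requires all three pairs of sides, but we don't have that. HL only applies to right triangles with matching hypotenuse and leg.
The correct criterion is ASA. Two pairs of corresponding angles and the included side are equal (Angle-Side-Angle).

ASA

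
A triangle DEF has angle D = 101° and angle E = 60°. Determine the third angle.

Let angle F = x. Then 101 + 60 + x = 180.
x = 180 - 161 = 19 degrees.

19 degrees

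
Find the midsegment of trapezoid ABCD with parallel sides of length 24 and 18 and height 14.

midsegment = (24 + 18) / 2 = 42 / 2 = 21

21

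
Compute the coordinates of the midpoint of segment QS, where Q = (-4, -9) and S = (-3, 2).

The midpoint is the point halfway along the segment.
Move half the horizontal distance: -4 + (-3 - -4)/2 = -4 + 1/2 = -7/2
Move half the vertical distance: -9 + (2 - -9)/2 = -9 + 11/2 = -7/2
Midpoint = (-7/2, -7/2)

(-7/2, -7/2)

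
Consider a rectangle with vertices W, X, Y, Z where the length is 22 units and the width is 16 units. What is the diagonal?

d = sqrt(22^2 + 16^2) = sqrt(740) = 2*sqrt(185)

2*sqrt(185)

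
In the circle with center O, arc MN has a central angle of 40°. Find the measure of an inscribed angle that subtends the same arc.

An inscribed angle intercepts an arc from a point on the circle, while the central angle intercepts the same arc from the center.
The inscribed angle is always half the central angle: 40° / 2 = 20°.

20°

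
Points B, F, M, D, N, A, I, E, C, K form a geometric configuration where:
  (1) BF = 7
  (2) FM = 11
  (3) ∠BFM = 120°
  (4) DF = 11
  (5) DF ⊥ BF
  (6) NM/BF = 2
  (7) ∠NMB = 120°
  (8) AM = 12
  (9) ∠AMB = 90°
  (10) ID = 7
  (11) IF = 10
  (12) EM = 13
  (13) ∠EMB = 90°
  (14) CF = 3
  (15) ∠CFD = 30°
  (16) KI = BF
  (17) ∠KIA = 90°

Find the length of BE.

Step 1: By the law of cosines on triangle BFM: BM² = 7² + 11² − 2·7·11·cos(120°) = 247, so BM ≈ 15.72.
Step 2: By the law of cosines on triangle BME: BE² = 15.72² + 13² − 2·15.72·13·cos(90°) = 416, so BE = 4·√26.

Therefore, the length of BE = 4·√26.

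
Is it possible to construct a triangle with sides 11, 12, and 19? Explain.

For three segments to close into a triangle, no single side can be as long as the other two combined.
The longest side is 19, and 11 + 12 = 23 > 19.
A triangle can be formed.

Yes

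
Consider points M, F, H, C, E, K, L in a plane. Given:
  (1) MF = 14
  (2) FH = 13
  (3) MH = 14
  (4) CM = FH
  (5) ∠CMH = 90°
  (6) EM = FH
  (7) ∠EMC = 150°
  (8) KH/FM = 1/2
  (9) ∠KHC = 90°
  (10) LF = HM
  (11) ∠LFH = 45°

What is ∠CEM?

From the given relations: EM = FH = 13; CM = FH = 13.
Step 1: By the law of cosines on triangle EMC: EC² = 13² + 13² − 2·13·13·cos(150°) = 630.72, so EC ≈ 25.11.
Step 2: By the inverse law of cosines on triangle CEM: cos(∠CEM) = (25.11² + 13² − 13²) / (2·25.11·13) = 630.72/652.97 = 0.9659, so ∠CEM = 15°.

Therefore, the measure of angle ∠CEM = 15°.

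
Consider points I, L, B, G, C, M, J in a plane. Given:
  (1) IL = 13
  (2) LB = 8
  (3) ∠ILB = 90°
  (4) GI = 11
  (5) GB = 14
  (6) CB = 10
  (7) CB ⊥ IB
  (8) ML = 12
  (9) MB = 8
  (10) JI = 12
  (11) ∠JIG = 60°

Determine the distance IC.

Step 1: By the law of cosines on triangle BLI: BI² = 8² + 13² − 2·8·13·cos(90°) = 233, so BI ≈ 15.26.
Step 2: By the law of cosines on triangle IBC: IC² = 15.26² + 10² − 2·15.26·10·cos(90°) = 333, so IC = 3·√37.

Therefore, the length of IC = 3·√37.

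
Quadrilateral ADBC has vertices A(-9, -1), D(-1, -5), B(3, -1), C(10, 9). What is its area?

The Shoelace formula works by pairing each vertex with the next (cycling back to the first).
For each pair, compute x_i*y_(i+1) - x_(i+1)*y_i:
  (-9*-5 - -1*-1) = 44
  (-1*-1 - 3*-5) = 16
  (3*9 - 10*-1) = 37
  (10*-1 - -9*9) = 71
Taking half the absolute value of the total: Area = (1/2)(168) = 84.

84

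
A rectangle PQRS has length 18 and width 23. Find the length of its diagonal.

d = sqrt(18^2 + 23^2) = sqrt(853)

sqrt(853)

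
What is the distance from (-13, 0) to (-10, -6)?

d = sqrt((3)^2 + (-6)^2) = sqrt(45) = 3*sqrt(5)

3*sqrt(5)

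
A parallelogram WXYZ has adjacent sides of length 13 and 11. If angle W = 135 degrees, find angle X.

Opposite sides of a parallelogram are parallel, so consecutive angles form co-interior angles on a transversal.
Co-interior angles sum to 180°, giving angle X = 180 - 135 = 45 degrees.

45 degrees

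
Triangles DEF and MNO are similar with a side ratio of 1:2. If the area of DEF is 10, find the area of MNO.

For similar figures, the area ratio equals the square of the side ratio.
Side ratio (DEF to MNO) = 1:2, so area ratio = 1^2:2^2 = 1:4.
If the area of DEF is 10, then the area of MNO = 10 * (4/1) = 40.

40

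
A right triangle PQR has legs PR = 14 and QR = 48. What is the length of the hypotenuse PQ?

PQ = sqrt(14^2 + 48^2) = sqrt(2500) = 50

50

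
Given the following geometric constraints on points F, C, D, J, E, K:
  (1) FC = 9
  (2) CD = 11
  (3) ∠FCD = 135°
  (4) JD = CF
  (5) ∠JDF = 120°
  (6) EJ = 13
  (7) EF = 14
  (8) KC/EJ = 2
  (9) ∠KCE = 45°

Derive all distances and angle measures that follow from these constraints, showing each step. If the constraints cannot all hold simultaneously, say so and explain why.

The constraints are consistent.

From the given relations:
  JD = CF = 9
  KC = 2·EJ = 2·13 = 26

Step 1: From FC = 9, CD = 11, and ∠FCD = 135°, by the law of cosines:
  FD² = FC² + CD² - 2·FC·CD·cos(135°) = 81 + 121 + 140 = 342
  FD ≈ 18.49

Step 2: From FD = 18.49, DJ = 9, and ∠FDJ = 120°, by the law of cosines:
  FJ² = FD² + DJ² - 2·FD·DJ·cos(120°) = 342 + 81 + 166.4 = 589.4
  FJ ≈ 24.28

Step 3: From FC = 9, FD = 18.49, CD = 11, by the inverse law of cosines:
  cos(∠CFD) = (FC² + FD² - CD²) / (2·FC·FD)
  ∠CFD = 24.87°

Step 4: From DC = 11, DF = 18.49, CF = 9, by the inverse law of cosines:
  cos(∠CDF) = (DC² + DF² - CF²) / (2·DC·DF)
  ∠CDF = 20.13°

Step 5: From FD = 18.49, FJ = 24.28, DJ = 9, by the inverse law of cosines:
  cos(∠DFJ) = (FD² + FJ² - DJ²) / (2·FD·FJ)
  ∠DFJ = 18.73°

Step 6: From FE = 14, FJ = 24.28, EJ = 13, by the inverse law of cosines:
  cos(∠EFJ) = (FE² + FJ² - EJ²) / (2·FE·FJ)
  ∠EFJ = 24.93°

Step 7: From JD = 9, JF = 24.28, DF = 18.49, by the inverse law of cosines:
  cos(∠DJF) = (JD² + JF² - DF²) / (2·JD·JF)
  ∠DJF = 41.27°

Step 8: From JE = 13, JF = 24.28, EF = 14, by the inverse law of cosines:
  cos(∠EJF) = (JE² + JF² - EF²) / (2·JE·JF)
  ∠EJF = 27°

Step 9: From EF = 14, EJ = 13, FJ = 24.28, by the inverse law of cosines:
  cos(∠FEJ) = (EF² + EJ² - FJ²) / (2·EF·EJ)
  ∠FEJ = 128.07°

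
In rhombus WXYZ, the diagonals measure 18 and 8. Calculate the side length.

The diagonals of a rhombus bisect each other at right angles.
Half-diagonals: 18/2 = 9 and 8/2 = 4
side = sqrt(9^2 + 4^2)
side = sqrt(81 + 16)
side = sqrt(97)

sqrt(97)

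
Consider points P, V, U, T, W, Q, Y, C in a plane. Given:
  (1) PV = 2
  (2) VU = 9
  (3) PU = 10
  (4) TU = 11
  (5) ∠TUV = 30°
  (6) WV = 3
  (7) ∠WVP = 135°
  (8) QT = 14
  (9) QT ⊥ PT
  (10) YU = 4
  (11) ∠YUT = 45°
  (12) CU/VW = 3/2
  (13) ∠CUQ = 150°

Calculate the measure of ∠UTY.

Step 1: By the law of cosines on triangle TUY: TY² = 11² + 4² − 2·11·4·cos(45°) = 74.77, so TY ≈ 8.65.
Step 2: By the inverse law of cosines on triangle UTY: cos(∠UTY) = (11² + 8.65² − 4²) / (2·11·8.65) = 179.77/190.24 = 0.945, so ∠UTY = 19.09°.

Therefore, the measure of angle ∠UTY = 19.09°.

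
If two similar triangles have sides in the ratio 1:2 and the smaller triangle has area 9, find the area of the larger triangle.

The ratio of areas of similar triangles = (side ratio)^2.
Side ratio = 1:2, so area ratio = 1:4.
Area of the larger triangle / Area of the smaller triangle = 4/1
Area of the larger triangle = 9 * 4/1 = 36

36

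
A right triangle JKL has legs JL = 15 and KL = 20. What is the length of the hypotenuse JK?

In a right triangle, the square of the hypotenuse equals the sum of the squares of the two legs.
The legs are 15 and 20, so the hypotenuse = sqrt(225 + 400) = sqrt(625) = 25.

25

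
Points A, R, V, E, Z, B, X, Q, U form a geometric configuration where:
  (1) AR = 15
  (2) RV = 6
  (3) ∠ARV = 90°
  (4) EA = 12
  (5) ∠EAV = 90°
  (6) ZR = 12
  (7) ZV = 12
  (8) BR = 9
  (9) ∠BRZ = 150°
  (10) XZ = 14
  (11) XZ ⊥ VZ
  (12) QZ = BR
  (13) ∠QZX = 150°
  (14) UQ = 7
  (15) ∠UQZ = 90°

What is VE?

Step 1: By the law of cosines on triangle VRA: VA² = 6² + 15² − 2·6·15·cos(90°) = 261, so VA = 3·√29.
Step 2: By the law of cosines on triangle VAE: VE² = (3·√29)² + 12² − 2·3·√29·12·cos(90°) = 405, so VE = 9·√5.

Therefore, the length of VE = 9·√5.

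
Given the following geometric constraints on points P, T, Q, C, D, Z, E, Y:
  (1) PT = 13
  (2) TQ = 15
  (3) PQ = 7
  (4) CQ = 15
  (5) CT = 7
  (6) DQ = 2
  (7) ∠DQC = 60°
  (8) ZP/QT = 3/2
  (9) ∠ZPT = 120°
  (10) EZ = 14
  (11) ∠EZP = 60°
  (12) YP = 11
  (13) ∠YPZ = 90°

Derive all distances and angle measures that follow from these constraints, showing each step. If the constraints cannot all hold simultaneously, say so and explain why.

The constraints are consistent.

From the given relations:
  ZP = 3/2·QT = 3/2·15 ≈ 22.5

Step 1: From PZ = 22.5, ZE = 14, and ∠PZE = 60°, by the law of cosines:
  PE² = PZ² + ZE² - 2·PZ·ZE·cos(60°) = 506.2 + 196 - 315 = 387.2
  PE ≈ 19.68

Step 2: From TP = 13, PZ = 22.5, and ∠TPZ = 120°, by the law of cosines:
  TZ² = TP² + PZ² - 2·TP·PZ·cos(120°) = 169 + 506.2 + 292.5 = 967.7
  TZ ≈ 31.11

Step 3: From CQ = 15, QD = 2, and ∠CQD = 60°, by the law of cosines:
  CD² = CQ² + QD² - 2·CQ·QD·cos(60°) = 225 + 4 - 30 = 199
  CD = √199

Step 4: From ZP = 22.5, PY = 11, and ∠ZPY = 90°, by the law of cosines:
  ZY² = ZP² + PY² - 2·ZP·PY·cos(90°) = 506.2 + 121 - 0 = 627.2
  ZY ≈ 25.04

Step 5: From PQ = 7, PT = 13, QT = 15, by the inverse law of cosines:
  cos(∠QPT) = (PQ² + PT² - QT²) / (2·PQ·PT)
  ∠QPT = 92.2°

Step 6: From TC = 7, TQ = 15, CQ = 15, by the inverse law of cosines:
  cos(∠CTQ) = (TC² + TQ² - CQ²) / (2·TC·TQ)
  ∠CTQ = 76.51°

Step 7: From TP = 13, TQ = 15, PQ = 7, by the inverse law of cosines:
  cos(∠PTQ) = (TP² + TQ² - PQ²) / (2·TP·TQ)
  ∠PTQ = 27.8°

Step 8: From QC = 15, QT = 15, CT = 7, by the inverse law of cosines:
  cos(∠CQT) = (QC² + QT² - CT²) / (2·QC·QT)
  ∠CQT = 26.99°

Step 9: From QP = 7, QT = 15, PT = 13, by the inverse law of cosines:
  cos(∠PQT) = (QP² + QT² - PT²) / (2·QP·QT)
  ∠PQT = 60°

Step 10: From CQ = 15, CT = 7, QT = 15, by the inverse law of cosines:
  cos(∠QCT) = (CQ² + CT² - QT²) / (2·CQ·CT)
  ∠QCT = 76.51°

Step 11: From PE = 19.68, PZ = 22.5, EZ = 14, by the inverse law of cosines:
  cos(∠EPZ) = (PE² + PZ² - EZ²) / (2·PE·PZ)
  ∠EPZ = 38.03°

Step 12: From TP = 13, TZ = 31.11, PZ = 22.5, by the inverse law of cosines:
  cos(∠PTZ) = (TP² + TZ² - PZ²) / (2·TP·TZ)
  ∠PTZ = 38.78°

Step 13: From CD = √199, CQ = 15, DQ = 2, by the inverse law of cosines:
  cos(∠DCQ) = (CD² + CQ² - DQ²) / (2·CD·CQ)
  ∠DCQ = 7.05°

Step 14: From DC = √199, DQ = 2, CQ = 15, by the inverse law of cosines:
  cos(∠CDQ) = (DC² + DQ² - CQ²) / (2·DC·DQ)
  ∠CDQ = 112.95°

Step 15: From ZP = 22.5, ZT = 31.11, PT = 13, by the inverse law of cosines:
  cos(∠PZT) = (ZP² + ZT² - PT²) / (2·ZP·ZT)
  ∠PZT = 21.22°

Step 16: From ZP = 22.5, ZY = 25.04, PY = 11, by the inverse law of cosines:
  cos(∠PZY) = (ZP² + ZY² - PY²) / (2·ZP·ZY)
  ∠PZY = 26.05°

Step 17: From EP = 19.68, EZ = 14, PZ = 22.5, by the inverse law of cosines:
  cos(∠PEZ) = (EP² + EZ² - PZ²) / (2·EP·EZ)
  ∠PEZ = 81.97°

Step 18: From YP = 11, YZ = 25.04, PZ = 22.5, by the inverse law of cosines:
  cos(∠PYZ) = (YP² + YZ² - PZ²) / (2·YP·YZ)
  ∠PYZ = 63.95°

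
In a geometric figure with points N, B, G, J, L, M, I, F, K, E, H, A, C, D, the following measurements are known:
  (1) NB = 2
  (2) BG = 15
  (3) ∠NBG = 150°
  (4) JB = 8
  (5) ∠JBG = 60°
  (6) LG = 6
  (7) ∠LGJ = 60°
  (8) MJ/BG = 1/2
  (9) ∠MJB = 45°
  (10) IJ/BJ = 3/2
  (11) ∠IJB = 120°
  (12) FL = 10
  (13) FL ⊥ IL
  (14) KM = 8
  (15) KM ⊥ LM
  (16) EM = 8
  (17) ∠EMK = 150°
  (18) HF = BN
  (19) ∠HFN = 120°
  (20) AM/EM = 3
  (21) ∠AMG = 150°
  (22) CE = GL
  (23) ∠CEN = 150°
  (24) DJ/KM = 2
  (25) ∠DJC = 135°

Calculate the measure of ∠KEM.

Step 1: By the law of cosines on triangle EMK: EK² = 8² + 8² − 2·8·8·cos(150°) = 238.85, so EK ≈ 15.45.
Step 2: By the inverse law of cosines on triangle KEM: cos(∠KEM) = (15.45² + 8² − 8²) / (2·15.45·8) = 238.85/247.28 = 0.9659, so ∠KEM = 15°.

Therefore, the measure of angle ∠KEM = 15°.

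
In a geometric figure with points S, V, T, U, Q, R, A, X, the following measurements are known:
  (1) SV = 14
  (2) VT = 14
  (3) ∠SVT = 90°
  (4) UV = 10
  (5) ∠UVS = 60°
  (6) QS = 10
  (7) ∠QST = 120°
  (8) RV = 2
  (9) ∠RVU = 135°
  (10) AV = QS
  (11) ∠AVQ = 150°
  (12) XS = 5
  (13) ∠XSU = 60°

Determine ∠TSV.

Step 1: By the law of cosines on triangle SVT: ST² = 14² + 14² − 2·14·14·cos(90°) = 392, so ST = 14·√2.
Step 2: By the inverse law of cosines on triangle TSV: cos(∠TSV) = ((14·√2)² + 14² − 14²) / (2·14·√2·14) = 392/554.37 = 0.7071, so ∠TSV = 45°.

Therefore, the measure of angle ∠TSV = 45°.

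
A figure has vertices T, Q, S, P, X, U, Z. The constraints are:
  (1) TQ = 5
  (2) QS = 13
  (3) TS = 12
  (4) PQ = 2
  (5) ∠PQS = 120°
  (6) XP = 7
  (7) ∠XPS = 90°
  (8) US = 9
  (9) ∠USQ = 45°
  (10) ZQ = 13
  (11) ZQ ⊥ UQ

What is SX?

Step 1: By the law of cosines on triangle SQP: SP² = 13² + 2² − 2·13·2·cos(120°) = 199, so SP = √199.
Step 2: By the law of cosines on triangle SPX: SX² = √199² + 7² − 2·√199·7·cos(90°) = 248, so SX = 2·√62.

Therefore, the length of SX = 2·√62.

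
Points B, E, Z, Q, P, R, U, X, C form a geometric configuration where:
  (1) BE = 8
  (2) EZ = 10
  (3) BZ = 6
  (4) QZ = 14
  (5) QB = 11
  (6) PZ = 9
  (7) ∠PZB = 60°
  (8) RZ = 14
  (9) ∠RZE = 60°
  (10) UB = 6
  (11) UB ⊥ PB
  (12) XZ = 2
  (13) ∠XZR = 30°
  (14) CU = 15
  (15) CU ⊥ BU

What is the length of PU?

Step 1: By the law of cosines on triangle BZP: BP² = 6² + 9² − 2·6·9·cos(60°) = 63, so BP = 3·√7.
Step 2: By the law of cosines on triangle PBU: PU² = (3·√7)² + 6² − 2·3·√7·6·cos(90°) = 99, so PU = 3·√11.

Therefore, the length of PU = 3·√11.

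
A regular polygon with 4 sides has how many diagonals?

Each of the 4 vertices connects to 1 non-adjacent vertices via diagonals.
Total connections = 4 × 1 = 4, but each diagonal is counted twice.
Number of diagonals = 4 / 2 = 2.

2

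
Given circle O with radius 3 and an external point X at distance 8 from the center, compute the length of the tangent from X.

tangent = √(d² - r²) = √(8² - 3²) = √(64 - 9) = √55 = sqrt(55)

sqrt(55)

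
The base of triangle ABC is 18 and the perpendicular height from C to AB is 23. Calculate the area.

Area = (1/2)(18)(23) = 207

207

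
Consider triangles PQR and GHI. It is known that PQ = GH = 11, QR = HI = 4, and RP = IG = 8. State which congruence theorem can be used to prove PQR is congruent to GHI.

The given information matches SSS: All three pairs of corresponding sides are equal (Side-Side-Side).

SSS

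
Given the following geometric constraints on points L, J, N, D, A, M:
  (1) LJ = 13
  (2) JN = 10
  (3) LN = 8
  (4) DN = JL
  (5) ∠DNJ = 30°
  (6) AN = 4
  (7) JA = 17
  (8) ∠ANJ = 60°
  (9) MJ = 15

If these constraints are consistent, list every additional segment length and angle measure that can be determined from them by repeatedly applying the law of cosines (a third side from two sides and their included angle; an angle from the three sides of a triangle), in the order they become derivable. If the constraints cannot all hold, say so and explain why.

These constraints are not satisfiable: by the triangle inequality in triangle NJA, (2) JN = 10 and (6) AN = 4 force JA ≤ 10 + 4 = 14, but (7) says JA = 17. No planar figure meets all of them, so nothing further can be derived.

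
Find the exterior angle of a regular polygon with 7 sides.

Each exterior angle of a regular n-gon is 360 / n.
For n = 7: 360 / 7 = 360/7 degrees.

360/7 degrees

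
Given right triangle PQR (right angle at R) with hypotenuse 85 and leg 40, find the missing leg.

By the Pythagorean theorem: QR^2 = PQ^2 - PR^2
QR^2 = 85^2 - 40^2 = 7225 - 1600 = 5625
QR = sqrt(5625) = 75

75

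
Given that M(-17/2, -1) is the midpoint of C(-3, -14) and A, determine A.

Using the midpoint formula: M = ((x1 + x2)/2, (y1 + y2)/2)
We know M = (-17/2, -1) and C = (-3, -14)
For x: -17/2 = (-3 + x2)/2, so x2 = 2*-17/2 - -3 = -14
For y: -1 = (-14 + y2)/2, so y2 = 2*-1 - -14 = 12
A = (-14, 12)

(-14, 12)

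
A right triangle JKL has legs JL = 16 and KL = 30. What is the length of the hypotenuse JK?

JK = sqrt(16^2 + 30^2) = sqrt(1156) = 34

34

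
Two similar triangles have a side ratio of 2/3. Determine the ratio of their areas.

Area scales with the square of linear dimensions. If every length is multiplied by 2/3, then the area is multiplied by (2/3)^2 = 4/9.
The area ratio is 4:9.

4:9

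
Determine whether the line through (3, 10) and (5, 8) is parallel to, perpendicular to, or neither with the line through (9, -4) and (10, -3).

Slope of line 1: m1 = (8 - 10)/(5 - 3) = -2/2 = -1
Slope of line 2: m2 = (-3 - -4)/(10 - 9) = 1/1 = 1
m1 * m2 = -1, so perpendicular.

Perpendicular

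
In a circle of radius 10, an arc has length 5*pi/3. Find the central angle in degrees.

θ = 360 × 5*pi/3 / (2π × 10) = 30° (rearranging arc length formula).

30°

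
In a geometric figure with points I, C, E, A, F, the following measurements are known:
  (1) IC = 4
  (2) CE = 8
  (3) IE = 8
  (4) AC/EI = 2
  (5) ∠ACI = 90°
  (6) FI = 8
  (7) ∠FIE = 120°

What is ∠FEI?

Step 1: By the law of cosines on triangle EIF: EF² = 8² + 8² − 2·8·8·cos(120°) = 192, so EF = 8·√3.
Step 2: By the inverse law of cosines on triangle FEI: cos(∠FEI) = ((8·√3)² + 8² − 8²) / (2·8·√3·8) = 192/221.7 = 0.866, so ∠FEI = 30°.

Therefore, the measure of angle ∠FEI = 30°.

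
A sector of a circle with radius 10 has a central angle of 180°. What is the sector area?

Sector area = πr² × θ/360
= π × 10² × 1/2
= π × 100 × 1/2
= 50*pi

50*pi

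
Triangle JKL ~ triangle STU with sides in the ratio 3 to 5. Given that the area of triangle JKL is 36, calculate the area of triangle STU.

For similar figures, the area ratio equals the square of the side ratio.
Side ratio (JKL to STU) = 3:5, so area ratio = 3^2:5^2 = 9:25.
If the area of JKL is 36, then the area of STU = 36 * (25/9) = 100.

100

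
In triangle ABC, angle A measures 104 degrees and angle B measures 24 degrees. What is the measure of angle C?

By the triangle angle sum property, the three interior angles of any triangle add up to 180°.
We know angle A = 104° and angle B = 24°, so their sum is 128°.
Therefore angle C = 180° - 128° = 52°.

52 degrees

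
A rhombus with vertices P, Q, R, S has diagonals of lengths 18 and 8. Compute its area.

Area = (18 * 8) / 2 = 144 / 2 = 72

72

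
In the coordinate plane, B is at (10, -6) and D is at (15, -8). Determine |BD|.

d = sqrt((15 - 10)^2 + (-8 - -6)^2)
d = sqrt(5^2 + -2^2)
d = sqrt(25 + 4)
d = sqrt(29)

sqrt(29)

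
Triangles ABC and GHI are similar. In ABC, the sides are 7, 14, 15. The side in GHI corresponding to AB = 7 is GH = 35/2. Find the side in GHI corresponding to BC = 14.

k = 35/2/7 = 5/2. HI = 5/2 * 14 = 35.

35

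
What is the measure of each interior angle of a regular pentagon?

Each interior angle of a regular n-gon is (n - 2) * 180 / n.
For n = 5: (5 - 2) * 180 / 5 = 540/5 = 108 degrees.

108 degrees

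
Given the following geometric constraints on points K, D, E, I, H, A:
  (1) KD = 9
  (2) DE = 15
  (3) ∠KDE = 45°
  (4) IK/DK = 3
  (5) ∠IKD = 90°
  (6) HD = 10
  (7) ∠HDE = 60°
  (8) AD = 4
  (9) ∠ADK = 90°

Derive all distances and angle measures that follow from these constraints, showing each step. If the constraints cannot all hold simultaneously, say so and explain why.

The constraints are consistent.

From the given relations:
  IK = 3·DK = 3·9 = 27

Step 1: From KD = 9, DE = 15, and ∠KDE = 45°, by the law of cosines:
  KE² = KD² + DE² - 2·KD·DE·cos(45°) = 81 + 225 - 190.9 = 115.1
  KE ≈ 10.73

Step 2: From KD = 9, DA = 4, and ∠KDA = 90°, by the law of cosines:
  KA² = KD² + DA² - 2·KD·DA·cos(90°) = 81 + 16 - 0 = 97
  KA = √97

Step 3: From DK = 9, KI = 27, and ∠DKI = 90°, by the law of cosines:
  DI² = DK² + KI² - 2·DK·KI·cos(90°) = 81 + 729 - 0 = 810
  DI = 9·√10

Step 4: From ED = 15, DH = 10, and ∠EDH = 60°, by the law of cosines:
  EH² = ED² + DH² - 2·ED·DH·cos(60°) = 225 + 100 - 150 = 175
  EH = 5·√7

Step 5: From KA = √97, KD = 9, AD = 4, by the inverse law of cosines:
  cos(∠AKD) = (KA² + KD² - AD²) / (2·KA·KD)
  ∠AKD = 23.96°

Step 6: From KD = 9, KE = 10.73, DE = 15, by the inverse law of cosines:
  cos(∠DKE) = (KD² + KE² - DE²) / (2·KD·KE)
  ∠DKE = 98.61°

Step 7: From DI = 9·√10, DK = 9, IK = 27, by the inverse law of cosines:
  cos(∠IDK) = (DI² + DK² - IK²) / (2·DI·DK)
  ∠IDK = 71.57°

Step 8: From ED = 15, EH = 5·√7, DH = 10, by the inverse law of cosines:
  cos(∠DEH) = (ED² + EH² - DH²) / (2·ED·EH)
  ∠DEH = 40.89°

Step 9: From ED = 15, EK = 10.73, DK = 9, by the inverse law of cosines:
  cos(∠DEK) = (ED² + EK² - DK²) / (2·ED·EK)
  ∠DEK = 36.39°

Step 10: From ID = 9·√10, IK = 27, DK = 9, by the inverse law of cosines:
  cos(∠DIK) = (ID² + IK² - DK²) / (2·ID·IK)
  ∠DIK = 18.43°

Step 11: From HD = 10, HE = 5·√7, DE = 15, by the inverse law of cosines:
  cos(∠DHE) = (HD² + HE² - DE²) / (2·HD·HE)
  ∠DHE = 79.11°

Step 12: From AD = 4, AK = √97, DK = 9, by the inverse law of cosines:
  cos(∠DAK) = (AD² + AK² - DK²) / (2·AD·AK)
  ∠DAK = 66.04°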